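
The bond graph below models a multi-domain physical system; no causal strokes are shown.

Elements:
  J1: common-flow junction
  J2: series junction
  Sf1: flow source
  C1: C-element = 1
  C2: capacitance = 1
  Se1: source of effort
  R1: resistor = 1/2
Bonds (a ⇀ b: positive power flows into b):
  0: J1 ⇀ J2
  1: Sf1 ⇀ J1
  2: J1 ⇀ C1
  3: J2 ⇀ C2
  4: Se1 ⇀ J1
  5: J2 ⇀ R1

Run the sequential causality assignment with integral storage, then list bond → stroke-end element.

bond 1 stroke→Sf1  (Sf1 fixes flow; stroke at Sf1)
bond 4 stroke→J1  (Se1 fixes effort; stroke away)
bond 0 stroke→J1  (J1: bond 1 brought flow, rest push out)
bond 2 stroke→J1  (J1 flow already set via bond 1)
bond 3 stroke→J2  (J2: bond 0 brought flow, rest push out)
bond 5 stroke→J2  (common-f at J2 fixed by 0)

b0 stroke→J1
b1 stroke→Sf1
b2 stroke→J1
b3 stroke→J2
b4 stroke→J1
b5 stroke→J2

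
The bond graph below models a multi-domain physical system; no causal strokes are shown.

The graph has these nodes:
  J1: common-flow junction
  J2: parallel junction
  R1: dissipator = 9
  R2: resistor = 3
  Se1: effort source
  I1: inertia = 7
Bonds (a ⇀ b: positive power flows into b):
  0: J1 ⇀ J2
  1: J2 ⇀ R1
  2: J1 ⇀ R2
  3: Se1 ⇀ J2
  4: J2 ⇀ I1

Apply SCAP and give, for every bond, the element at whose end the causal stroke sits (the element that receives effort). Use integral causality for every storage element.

#0 →J1
#1 →R1
#2 →R2
#3 →J2
#4 →I1

#3 stroke at J2  (Se1 (Se) sets effort on bond)
#0 stroke at J1  (J2: bond 3 brought effort, rest push out)
#1 stroke at R1  (J2 effort already set via bond 3)
#4 stroke at I1  (J2: bond 3 brought effort, rest push out)
#2 stroke at R2  (closing 1-jn rule on J1)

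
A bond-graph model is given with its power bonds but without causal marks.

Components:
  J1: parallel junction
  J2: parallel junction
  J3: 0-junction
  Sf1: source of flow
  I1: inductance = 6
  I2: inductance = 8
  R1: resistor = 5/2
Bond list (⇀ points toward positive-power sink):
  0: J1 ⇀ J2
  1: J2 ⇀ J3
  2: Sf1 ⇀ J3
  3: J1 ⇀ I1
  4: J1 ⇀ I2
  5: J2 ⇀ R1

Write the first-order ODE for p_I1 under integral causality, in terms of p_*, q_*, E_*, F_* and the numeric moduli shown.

#2 |Sf1  (Sf1 (Sf) sets flow on bond)
#1 |J3  (only one effort-in slot at J3)
#3 |I1  (prefer integral on I1)
#4 |I2  (I2 outputs flow p/I2)
#0 |J1  (J1: last free bond brings effort in)
#5 |J2  (closing 0-jn rule on J2)

dp_I1/dt = 5*F_Sf1/2 - 5*p_I1/12 - 5*p_I2/16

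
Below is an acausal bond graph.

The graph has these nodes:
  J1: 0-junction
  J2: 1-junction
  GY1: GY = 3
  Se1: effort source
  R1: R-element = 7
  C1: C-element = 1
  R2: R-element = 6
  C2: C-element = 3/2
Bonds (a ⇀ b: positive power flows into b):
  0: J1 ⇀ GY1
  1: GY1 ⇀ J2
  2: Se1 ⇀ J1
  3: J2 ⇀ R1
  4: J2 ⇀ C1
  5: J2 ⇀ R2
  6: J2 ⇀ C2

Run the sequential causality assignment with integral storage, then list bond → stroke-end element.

#2 →J1  (Se1 fixes effort; stroke away)
#0 →GY1  (common-e at J1 fixed by 2)
#1 →GY1  (GY1: gyrator matches bond 0)
#3 →J2  (J2: bond 1 brought flow, rest push out)
#4 →J2  (common-f at J2 fixed by 1)
#5 →J2  (1-jn J2 has f-setter on 1)
#6 →J2  (1-jn J2 has f-setter on 1)

β0 stroke at GY1
β1 stroke at GY1
β2 stroke at J1
β3 stroke at J2
β4 stroke at J2
β5 stroke at J2
β6 stroke at J2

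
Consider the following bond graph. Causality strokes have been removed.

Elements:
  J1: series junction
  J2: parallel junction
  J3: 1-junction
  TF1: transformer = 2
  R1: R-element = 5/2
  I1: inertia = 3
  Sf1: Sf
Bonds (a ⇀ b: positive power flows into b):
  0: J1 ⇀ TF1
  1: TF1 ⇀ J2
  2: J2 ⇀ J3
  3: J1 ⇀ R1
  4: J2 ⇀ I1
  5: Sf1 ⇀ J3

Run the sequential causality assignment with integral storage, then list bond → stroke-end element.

b0 stroke at TF1
b1 stroke at J2
b2 stroke at J3
b3 stroke at J1
b4 stroke at I1
b5 stroke at Sf1

bond 5 →Sf1  (Sf1 (Sf) sets flow on bond)
bond 2 →J3  (common-f at J3 fixed by 5)
bond 4 →I1  (I1 integral (f out))
bond 1 →J2  (closing 0-jn rule on J2)
bond 0 →TF1  (TF1: transformer flips bond 1)
bond 3 →J1  (common-f at J1 fixed by 0)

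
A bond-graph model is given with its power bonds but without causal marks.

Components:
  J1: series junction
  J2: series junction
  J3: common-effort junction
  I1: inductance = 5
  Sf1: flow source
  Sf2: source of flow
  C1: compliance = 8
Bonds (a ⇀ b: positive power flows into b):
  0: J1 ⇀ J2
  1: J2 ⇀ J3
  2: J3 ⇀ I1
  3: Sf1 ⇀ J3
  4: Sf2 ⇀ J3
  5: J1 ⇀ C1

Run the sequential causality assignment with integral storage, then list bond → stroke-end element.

#0 →J2
#1 →J3
#2 →I1
#3 →Sf1
#4 →Sf2
#5 →J1

bond 3 stroke→Sf1  (source Sf1 imposes f)
bond 4 stroke→Sf2  (Sf2 (Sf) sets flow on bond)
bond 2 stroke→I1  (prefer integral on I1)
bond 1 stroke→J3  (only one effort-in slot at J3)
bond 0 stroke→J2  (1-jn J2 has f-setter on 1)
bond 5 stroke→J1  (J1: bond 0 brought flow, rest push out)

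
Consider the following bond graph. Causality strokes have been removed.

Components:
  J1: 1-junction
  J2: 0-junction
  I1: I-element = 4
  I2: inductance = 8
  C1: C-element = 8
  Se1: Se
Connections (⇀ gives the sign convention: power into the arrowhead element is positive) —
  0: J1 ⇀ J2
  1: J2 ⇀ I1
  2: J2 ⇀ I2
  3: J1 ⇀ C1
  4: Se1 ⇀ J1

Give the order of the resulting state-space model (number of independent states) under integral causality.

3  (C1, I1, I2 all integral)

#4 |J1  (Se1: effort source, stroke at far end)
#1 |I1  (I1 outputs flow p/I1)
#2 |I2  (I2 integral (f out))
#0 |J2  (J2: last free bond brings effort in)
#3 |J1  (1-jn J1 has f-setter on 0)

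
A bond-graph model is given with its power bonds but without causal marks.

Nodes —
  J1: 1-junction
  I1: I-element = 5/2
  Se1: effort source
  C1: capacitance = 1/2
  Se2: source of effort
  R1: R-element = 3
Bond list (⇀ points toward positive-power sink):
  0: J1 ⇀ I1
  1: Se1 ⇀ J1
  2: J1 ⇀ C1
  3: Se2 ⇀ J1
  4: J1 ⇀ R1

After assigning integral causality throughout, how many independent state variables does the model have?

2  (C1, I1 all integral)

b1 |J1  (Se1 (Se) sets effort on bond)
b3 |J1  (Se2: effort source, stroke at far end)
b0 |I1  (prefer integral on I1)
b2 |J1  (common-f at J1 fixed by 0)
b4 |J1  (common-f at J1 fixed by 0)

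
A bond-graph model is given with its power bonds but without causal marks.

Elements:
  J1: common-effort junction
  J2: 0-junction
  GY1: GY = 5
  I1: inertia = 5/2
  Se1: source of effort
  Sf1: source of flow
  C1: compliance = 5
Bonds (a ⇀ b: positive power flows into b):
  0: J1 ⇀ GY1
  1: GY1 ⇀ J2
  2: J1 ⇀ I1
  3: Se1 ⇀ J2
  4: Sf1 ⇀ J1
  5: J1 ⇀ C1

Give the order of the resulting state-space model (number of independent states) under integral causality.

bond 3 |J2  (Se1 (Se) sets effort on bond)
bond 4 |Sf1  (Sf1 fixes flow; stroke at Sf1)
bond 1 |GY1  (J2 effort already set via bond 3)
bond 0 |GY1  (GY1 both-in/both-out from 1)
bond 2 |I1  (I1: I, integral causality)
bond 5 |J1  (J1: last free bond brings effort in)

2  (C1, I1 all integral)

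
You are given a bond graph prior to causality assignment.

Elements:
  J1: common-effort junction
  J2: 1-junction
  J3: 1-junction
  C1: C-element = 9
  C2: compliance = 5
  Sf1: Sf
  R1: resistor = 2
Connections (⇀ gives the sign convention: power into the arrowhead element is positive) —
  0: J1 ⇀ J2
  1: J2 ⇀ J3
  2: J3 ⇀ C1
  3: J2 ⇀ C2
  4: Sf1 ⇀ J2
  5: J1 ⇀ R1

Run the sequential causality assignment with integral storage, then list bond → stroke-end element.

β0 →J2
β1 →J2
β2 →J3
β3 →J2
β4 →Sf1
β5 →J1

#4 →Sf1  (source Sf1 imposes f)
#0 →J2  (common-f at J2 fixed by 4)
#1 →J2  (common-f at J2 fixed by 4)
#3 →J2  (J2: bond 4 brought flow, rest push out)
#2 →J3  (common-f at J3 fixed by 1)
#5 →J1  (J1: last free bond brings effort in)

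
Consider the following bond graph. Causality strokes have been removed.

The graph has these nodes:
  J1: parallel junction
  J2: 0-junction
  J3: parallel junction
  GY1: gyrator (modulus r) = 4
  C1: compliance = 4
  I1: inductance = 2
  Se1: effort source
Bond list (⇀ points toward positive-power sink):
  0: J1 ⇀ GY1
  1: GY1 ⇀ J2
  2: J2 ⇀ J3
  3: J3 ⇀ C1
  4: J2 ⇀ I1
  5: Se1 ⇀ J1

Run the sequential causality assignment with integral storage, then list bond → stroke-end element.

bond 5 stroke at J1  (Se1 fixes effort; stroke away)
bond 0 stroke at GY1  (0-jn J1 has e-setter on 5)
bond 1 stroke at GY1  (GY1 both-in/both-out from 0)
bond 3 stroke at J3  (C1 outputs effort q/C1)
bond 2 stroke at J2  (0-jn J3 has e-setter on 3)
bond 4 stroke at I1  (J2: bond 2 brought effort, rest push out)

b0 stroke at GY1
b1 stroke at GY1
b2 stroke at J2
b3 stroke at J3
b4 stroke at I1
b5 stroke at J1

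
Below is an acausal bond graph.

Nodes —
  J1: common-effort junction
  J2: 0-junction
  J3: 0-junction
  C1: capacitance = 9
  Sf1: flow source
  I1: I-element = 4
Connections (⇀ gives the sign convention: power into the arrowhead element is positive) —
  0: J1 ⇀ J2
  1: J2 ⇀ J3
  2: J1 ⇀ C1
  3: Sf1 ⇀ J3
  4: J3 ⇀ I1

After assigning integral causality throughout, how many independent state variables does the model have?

β3 stroke→Sf1  (Sf1: flow source, stroke at near end)
β2 stroke→J1  (prefer integral on C1)
β0 stroke→J2  (common-e at J1 fixed by 2)
β1 stroke→J3  (J2: bond 0 brought effort, rest push out)
β4 stroke→I1  (J3 effort already set via bond 1)

2  (C1, I1 all integral)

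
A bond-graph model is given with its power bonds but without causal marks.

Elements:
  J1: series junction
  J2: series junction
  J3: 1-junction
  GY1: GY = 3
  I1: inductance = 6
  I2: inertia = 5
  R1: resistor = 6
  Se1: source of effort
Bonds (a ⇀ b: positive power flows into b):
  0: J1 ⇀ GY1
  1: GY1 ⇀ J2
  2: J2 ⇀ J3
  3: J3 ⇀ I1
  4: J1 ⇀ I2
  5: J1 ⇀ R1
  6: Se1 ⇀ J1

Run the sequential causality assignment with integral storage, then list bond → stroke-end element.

β0 stroke→J1
β1 stroke→J2
β2 stroke→J3
β3 stroke→I1
β4 stroke→I2
β5 stroke→J1
β6 stroke→J1

bond 6 stroke→J1  (source Se1 imposes e)
bond 3 stroke→I1  (prefer integral on I1)
bond 2 stroke→J3  (J3: bond 3 brought flow, rest push out)
bond 1 stroke→J2  (common-f at J2 fixed by 2)
bond 0 stroke→J1  (GY1: gyrator matches bond 1)
bond 4 stroke→I2  (I2: I, integral causality)
bond 5 stroke→J1  (J1: bond 4 brought flow, rest push out)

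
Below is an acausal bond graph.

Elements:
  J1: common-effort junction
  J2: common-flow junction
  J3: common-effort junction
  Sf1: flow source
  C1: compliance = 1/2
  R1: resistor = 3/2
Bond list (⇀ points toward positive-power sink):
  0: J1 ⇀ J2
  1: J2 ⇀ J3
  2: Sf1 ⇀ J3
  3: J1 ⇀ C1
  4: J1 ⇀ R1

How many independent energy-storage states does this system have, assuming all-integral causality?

b2 stroke at Sf1  (Sf1: flow source, stroke at near end)
b1 stroke at J3  (only one effort-in slot at J3)
b0 stroke at J2  (1-jn J2 has f-setter on 1)
b3 stroke at J1  (C1: C, integral causality)
b4 stroke at R1  (common-e at J1 fixed by 3)

1  (C1 all integral)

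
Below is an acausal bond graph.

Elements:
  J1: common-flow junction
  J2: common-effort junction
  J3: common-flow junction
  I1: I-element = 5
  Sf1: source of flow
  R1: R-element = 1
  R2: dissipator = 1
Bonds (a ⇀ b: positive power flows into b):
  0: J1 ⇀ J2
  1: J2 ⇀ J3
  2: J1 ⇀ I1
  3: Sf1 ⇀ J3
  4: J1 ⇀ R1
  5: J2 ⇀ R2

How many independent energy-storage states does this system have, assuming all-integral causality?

β3 |Sf1  (Sf1: flow source, stroke at near end)
β1 |J3  (1-jn J3 has f-setter on 3)
β2 |I1  (prefer integral on I1)
β0 |J1  (J1: bond 2 brought flow, rest push out)
β4 |J1  (J1 flow already set via bond 2)
β5 |J2  (only one effort-in slot at J2)

1  (I1 all integral)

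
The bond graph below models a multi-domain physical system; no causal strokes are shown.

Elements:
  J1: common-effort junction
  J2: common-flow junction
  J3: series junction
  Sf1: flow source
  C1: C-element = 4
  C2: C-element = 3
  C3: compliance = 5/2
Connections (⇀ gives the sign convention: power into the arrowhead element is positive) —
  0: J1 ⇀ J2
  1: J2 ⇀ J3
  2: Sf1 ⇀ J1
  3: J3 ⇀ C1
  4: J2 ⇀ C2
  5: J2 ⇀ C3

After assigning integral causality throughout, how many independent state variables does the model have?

bond 2 stroke→Sf1  (Sf1 (Sf) sets flow on bond)
bond 0 stroke→J1  (only one effort-in slot at J1)
bond 1 stroke→J2  (J2: bond 0 brought flow, rest push out)
bond 4 stroke→J2  (1-jn J2 has f-setter on 0)
bond 5 stroke→J2  (J2 flow already set via bond 0)
bond 3 stroke→J3  (1-jn J3 has f-setter on 1)

3  (C1, C2, C3 all integral)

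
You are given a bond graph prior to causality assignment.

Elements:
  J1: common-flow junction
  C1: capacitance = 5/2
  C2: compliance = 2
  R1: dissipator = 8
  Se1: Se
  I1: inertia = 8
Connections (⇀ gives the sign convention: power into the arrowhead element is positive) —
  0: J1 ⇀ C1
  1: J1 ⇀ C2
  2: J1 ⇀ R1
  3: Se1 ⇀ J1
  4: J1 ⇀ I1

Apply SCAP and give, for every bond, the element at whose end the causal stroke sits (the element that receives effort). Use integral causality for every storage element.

b3 →J1  (Se1 fixes effort; stroke away)
b0 →J1  (C1: C, integral causality)
b1 →J1  (prefer integral on C2)
b4 →I1  (I1 outputs flow p/I1)
b2 →J1  (J1: bond 4 brought flow, rest push out)

β0 stroke at J1
β1 stroke at J1
β2 stroke at J1
β3 stroke at J1
β4 stroke at I1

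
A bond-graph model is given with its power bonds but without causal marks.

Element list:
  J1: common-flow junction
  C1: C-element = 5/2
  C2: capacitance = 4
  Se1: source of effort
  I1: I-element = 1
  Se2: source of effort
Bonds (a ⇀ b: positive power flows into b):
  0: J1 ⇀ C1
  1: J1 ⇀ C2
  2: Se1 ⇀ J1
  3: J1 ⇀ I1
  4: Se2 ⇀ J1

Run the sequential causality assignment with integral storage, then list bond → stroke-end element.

bond 0 stroke→J1
bond 1 stroke→J1
bond 2 stroke→J1
bond 3 stroke→I1
bond 4 stroke→J1

β2 |J1  (Se1: effort source, stroke at far end)
β4 |J1  (Se2 (Se) sets effort on bond)
β0 |J1  (C1 integral (e out))
β1 |J1  (C2: C, integral causality)
β3 |I1  (J1: last free bond brings flow in)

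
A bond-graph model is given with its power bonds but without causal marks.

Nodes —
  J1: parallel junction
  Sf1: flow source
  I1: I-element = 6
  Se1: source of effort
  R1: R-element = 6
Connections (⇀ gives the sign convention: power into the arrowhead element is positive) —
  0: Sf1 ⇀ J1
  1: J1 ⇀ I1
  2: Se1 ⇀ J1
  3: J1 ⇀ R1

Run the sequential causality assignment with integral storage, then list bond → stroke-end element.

bond 0 stroke→Sf1
bond 1 stroke→I1
bond 2 stroke→J1
bond 3 stroke→R1

b0 |Sf1  (Sf1 fixes flow; stroke at Sf1)
b2 |J1  (Se1 (Se) sets effort on bond)
b1 |I1  (0-jn J1 has e-setter on 2)
b3 |R1  (common-e at J1 fixed by 2)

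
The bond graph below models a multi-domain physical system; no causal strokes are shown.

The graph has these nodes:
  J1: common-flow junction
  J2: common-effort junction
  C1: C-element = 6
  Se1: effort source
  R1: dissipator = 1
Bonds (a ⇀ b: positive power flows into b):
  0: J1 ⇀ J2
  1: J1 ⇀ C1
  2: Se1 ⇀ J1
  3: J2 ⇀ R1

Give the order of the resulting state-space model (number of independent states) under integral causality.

#2 stroke at J1  (Se1 fixes effort; stroke away)
#1 stroke at J1  (C1 integral (e out))
#0 stroke at J2  (closing 1-jn rule on J1)
#3 stroke at R1  (J2: bond 0 brought effort, rest push out)

1  (C1 all integral)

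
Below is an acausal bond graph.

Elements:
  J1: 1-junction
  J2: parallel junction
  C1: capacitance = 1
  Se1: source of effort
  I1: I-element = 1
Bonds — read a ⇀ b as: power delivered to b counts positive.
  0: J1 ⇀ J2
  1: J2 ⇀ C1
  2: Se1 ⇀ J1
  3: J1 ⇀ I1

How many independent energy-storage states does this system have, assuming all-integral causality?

#2 |J1  (Se1: effort source, stroke at far end)
#1 |J2  (prefer integral on C1)
#0 |J1  (0-jn J2 has e-setter on 1)
#3 |I1  (only one flow-in slot at J1)

2  (C1, I1 all integral)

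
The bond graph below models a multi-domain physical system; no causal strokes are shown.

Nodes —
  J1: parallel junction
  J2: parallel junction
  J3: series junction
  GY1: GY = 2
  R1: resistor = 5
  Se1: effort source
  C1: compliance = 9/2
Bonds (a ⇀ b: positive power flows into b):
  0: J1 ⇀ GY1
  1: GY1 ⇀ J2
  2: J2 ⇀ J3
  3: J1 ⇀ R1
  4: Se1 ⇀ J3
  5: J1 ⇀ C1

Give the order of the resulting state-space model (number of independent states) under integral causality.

bond 4 →J3  (source Se1 imposes e)
bond 2 →J2  (J3 needs exactly one f-in)
bond 1 →GY1  (0-jn J2 has e-setter on 2)
bond 0 →GY1  (GY GY1: same side as bond 1)
bond 5 →J1  (C1: C, integral causality)
bond 3 →R1  (J1: bond 5 brought effort, rest push out)

1  (C1 all integral)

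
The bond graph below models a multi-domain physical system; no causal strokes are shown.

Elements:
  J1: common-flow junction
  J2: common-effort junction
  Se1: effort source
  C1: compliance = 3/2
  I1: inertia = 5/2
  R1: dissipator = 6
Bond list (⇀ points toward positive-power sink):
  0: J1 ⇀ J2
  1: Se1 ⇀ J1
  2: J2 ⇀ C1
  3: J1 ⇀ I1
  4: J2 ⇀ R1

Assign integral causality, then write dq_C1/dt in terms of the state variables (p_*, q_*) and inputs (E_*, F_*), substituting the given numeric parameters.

bond 1 stroke at J1  (Se1 (Se) sets effort on bond)
bond 2 stroke at J2  (C1 outputs effort q/C1)
bond 0 stroke at J1  (common-e at J2 fixed by 2)
bond 4 stroke at R1  (common-e at J2 fixed by 2)
bond 3 stroke at I1  (only one flow-in slot at J1)

dq_C1/dt = 2*p_I1/5 - q_C1/9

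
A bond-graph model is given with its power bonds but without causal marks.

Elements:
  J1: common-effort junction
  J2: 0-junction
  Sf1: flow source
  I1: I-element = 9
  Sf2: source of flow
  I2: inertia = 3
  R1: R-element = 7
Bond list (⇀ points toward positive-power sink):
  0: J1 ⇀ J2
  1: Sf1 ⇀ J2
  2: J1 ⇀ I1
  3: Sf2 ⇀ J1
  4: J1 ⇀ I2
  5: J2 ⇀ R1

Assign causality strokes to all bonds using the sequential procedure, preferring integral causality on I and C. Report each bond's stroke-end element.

β1 stroke→Sf1  (Sf1: flow source, stroke at near end)
β3 stroke→Sf2  (Sf2: flow source, stroke at near end)
β2 stroke→I1  (I1 outputs flow p/I1)
β4 stroke→I2  (prefer integral on I2)
β0 stroke→J1  (J1 needs exactly one e-in)
β5 stroke→J2  (only one effort-in slot at J2)

b0 |J1
b1 |Sf1
b2 |I1
b3 |Sf2
b4 |I2
b5 |J2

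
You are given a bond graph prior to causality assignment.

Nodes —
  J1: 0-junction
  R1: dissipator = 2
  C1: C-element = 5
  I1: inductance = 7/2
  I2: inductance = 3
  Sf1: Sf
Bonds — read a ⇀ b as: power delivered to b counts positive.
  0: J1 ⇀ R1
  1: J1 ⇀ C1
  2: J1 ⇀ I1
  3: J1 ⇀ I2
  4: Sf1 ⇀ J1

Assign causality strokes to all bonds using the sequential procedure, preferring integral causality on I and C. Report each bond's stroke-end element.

β0 |R1
β1 |J1
β2 |I1
β3 |I2
β4 |Sf1

bond 4 |Sf1  (source Sf1 imposes f)
bond 1 |J1  (C1 integral (e out))
bond 0 |R1  (J1 effort already set via bond 1)
bond 2 |I1  (common-e at J1 fixed by 1)
bond 3 |I2  (J1: bond 1 brought effort, rest push out)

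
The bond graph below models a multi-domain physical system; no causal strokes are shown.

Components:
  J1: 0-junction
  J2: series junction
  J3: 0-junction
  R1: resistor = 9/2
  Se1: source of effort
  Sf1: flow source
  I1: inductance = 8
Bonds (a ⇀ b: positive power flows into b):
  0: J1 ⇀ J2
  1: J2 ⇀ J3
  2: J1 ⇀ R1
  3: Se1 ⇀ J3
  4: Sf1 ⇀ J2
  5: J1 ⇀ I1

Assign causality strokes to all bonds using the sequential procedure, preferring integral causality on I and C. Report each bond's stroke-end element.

b0 |J2
b1 |J2
b2 |J1
b3 |J3
b4 |Sf1
b5 |I1

b3 |J3  (Se1 fixes effort; stroke away)
b4 |Sf1  (source Sf1 imposes f)
b0 |J2  (J2 flow already set via bond 4)
b1 |J2  (J2 flow already set via bond 4)
b5 |I1  (I1 integral (f out))
b2 |J1  (closing 0-jn rule on J1)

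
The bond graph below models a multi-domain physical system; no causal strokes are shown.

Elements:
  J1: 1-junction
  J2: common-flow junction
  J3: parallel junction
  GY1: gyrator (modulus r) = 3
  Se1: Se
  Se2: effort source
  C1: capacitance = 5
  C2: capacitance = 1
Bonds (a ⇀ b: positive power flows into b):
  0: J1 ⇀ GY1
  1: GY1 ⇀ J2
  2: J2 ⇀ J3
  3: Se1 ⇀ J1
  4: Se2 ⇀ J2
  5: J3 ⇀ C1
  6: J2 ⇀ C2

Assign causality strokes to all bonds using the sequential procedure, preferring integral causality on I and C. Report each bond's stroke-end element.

bond 0 |GY1
bond 1 |GY1
bond 2 |J2
bond 3 |J1
bond 4 |J2
bond 5 |J3
bond 6 |J2

bond 3 stroke at J1  (Se1: effort source, stroke at far end)
bond 4 stroke at J2  (source Se2 imposes e)
bond 0 stroke at GY1  (J1: last free bond brings flow in)
bond 1 stroke at GY1  (GY1: gyrator matches bond 0)
bond 2 stroke at J2  (1-jn J2 has f-setter on 1)
bond 6 stroke at J2  (1-jn J2 has f-setter on 1)
bond 5 stroke at J3  (J3: last free bond brings effort in)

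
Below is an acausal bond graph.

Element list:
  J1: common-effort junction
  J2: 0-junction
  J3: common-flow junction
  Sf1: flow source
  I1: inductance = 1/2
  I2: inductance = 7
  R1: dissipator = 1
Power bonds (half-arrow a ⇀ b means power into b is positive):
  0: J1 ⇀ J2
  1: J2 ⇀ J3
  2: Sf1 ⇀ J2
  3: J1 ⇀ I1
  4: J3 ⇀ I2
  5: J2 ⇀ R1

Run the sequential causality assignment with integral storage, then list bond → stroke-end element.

#0 →J1
#1 →J3
#2 →Sf1
#3 →I1
#4 →I2
#5 →J2

#2 |Sf1  (Sf1 fixes flow; stroke at Sf1)
#3 |I1  (I1 outputs flow p/I1)
#0 |J1  (J1 needs exactly one e-in)
#4 |I2  (I2 integral (f out))
#1 |J3  (1-jn J3 has f-setter on 4)
#5 |J2  (only one effort-in slot at J2)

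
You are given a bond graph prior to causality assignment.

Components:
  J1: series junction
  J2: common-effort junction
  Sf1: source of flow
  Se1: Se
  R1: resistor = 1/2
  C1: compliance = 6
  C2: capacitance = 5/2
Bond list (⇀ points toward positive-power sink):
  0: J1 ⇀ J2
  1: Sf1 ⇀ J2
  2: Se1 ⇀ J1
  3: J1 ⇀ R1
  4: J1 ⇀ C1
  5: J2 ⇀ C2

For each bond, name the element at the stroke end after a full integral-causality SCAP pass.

#0 stroke at J1
#1 stroke at Sf1
#2 stroke at J1
#3 stroke at R1
#4 stroke at J1
#5 stroke at J2

#1 |Sf1  (Sf1: flow source, stroke at near end)
#2 |J1  (source Se1 imposes e)
#4 |J1  (C1: C, integral causality)
#5 |J2  (C2 integral (e out))
#0 |J1  (common-e at J2 fixed by 5)
#3 |R1  (J1 needs exactly one f-in)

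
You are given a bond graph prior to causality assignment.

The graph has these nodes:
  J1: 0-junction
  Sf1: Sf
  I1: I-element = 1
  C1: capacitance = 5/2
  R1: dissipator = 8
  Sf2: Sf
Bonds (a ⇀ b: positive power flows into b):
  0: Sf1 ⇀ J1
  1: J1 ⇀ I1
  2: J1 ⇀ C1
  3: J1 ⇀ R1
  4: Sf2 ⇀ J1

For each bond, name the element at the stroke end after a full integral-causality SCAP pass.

#0 |Sf1  (Sf1: flow source, stroke at near end)
#4 |Sf2  (Sf2: flow source, stroke at near end)
#1 |I1  (I1: I, integral causality)
#2 |J1  (C1 outputs effort q/C1)
#3 |R1  (J1: bond 2 brought effort, rest push out)

β0 stroke→Sf1
β1 stroke→I1
β2 stroke→J1
β3 stroke→R1
β4 stroke→Sf2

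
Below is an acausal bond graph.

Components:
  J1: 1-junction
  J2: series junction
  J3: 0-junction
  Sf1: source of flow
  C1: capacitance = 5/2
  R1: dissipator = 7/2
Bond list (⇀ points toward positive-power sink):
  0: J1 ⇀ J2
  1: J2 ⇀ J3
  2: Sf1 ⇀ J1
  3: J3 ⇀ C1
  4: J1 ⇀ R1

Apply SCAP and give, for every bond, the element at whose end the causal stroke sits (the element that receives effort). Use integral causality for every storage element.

bond 2 |Sf1  (Sf1 (Sf) sets flow on bond)
bond 0 |J1  (J1 flow already set via bond 2)
bond 4 |J1  (J1 flow already set via bond 2)
bond 1 |J2  (J2 flow already set via bond 0)
bond 3 |J3  (closing 0-jn rule on J3)

b0 stroke at J1
b1 stroke at J2
b2 stroke at Sf1
b3 stroke at J3
b4 stroke at J1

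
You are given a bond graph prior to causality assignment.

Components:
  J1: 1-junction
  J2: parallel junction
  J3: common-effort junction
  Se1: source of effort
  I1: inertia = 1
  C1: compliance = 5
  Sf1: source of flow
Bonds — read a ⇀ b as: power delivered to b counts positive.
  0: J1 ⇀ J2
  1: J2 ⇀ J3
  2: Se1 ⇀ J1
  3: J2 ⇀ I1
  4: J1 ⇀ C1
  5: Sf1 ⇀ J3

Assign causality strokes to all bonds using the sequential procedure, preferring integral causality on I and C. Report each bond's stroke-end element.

bond 0 |J2
bond 1 |J3
bond 2 |J1
bond 3 |I1
bond 4 |J1
bond 5 |Sf1

β2 →J1  (Se1: effort source, stroke at far end)
β5 →Sf1  (Sf1 (Sf) sets flow on bond)
β1 →J3  (closing 0-jn rule on J3)
β3 →I1  (I1 outputs flow p/I1)
β0 →J2  (closing 0-jn rule on J2)
β4 →J1  (J1 flow already set via bond 0)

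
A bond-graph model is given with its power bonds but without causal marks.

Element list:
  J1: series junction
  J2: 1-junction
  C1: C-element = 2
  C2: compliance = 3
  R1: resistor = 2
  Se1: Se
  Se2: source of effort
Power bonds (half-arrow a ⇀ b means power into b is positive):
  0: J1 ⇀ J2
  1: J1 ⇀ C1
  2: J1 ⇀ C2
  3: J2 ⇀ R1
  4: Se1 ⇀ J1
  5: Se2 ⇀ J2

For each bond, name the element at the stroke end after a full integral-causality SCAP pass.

bond 0 |J2
bond 1 |J1
bond 2 |J1
bond 3 |R1
bond 4 |J1
bond 5 |J2

b4 |J1  (source Se1 imposes e)
b5 |J2  (source Se2 imposes e)
b1 |J1  (prefer integral on C1)
b2 |J1  (C2: C, integral causality)
b0 |J2  (closing 1-jn rule on J1)
b3 |R1  (closing 1-jn rule on J2)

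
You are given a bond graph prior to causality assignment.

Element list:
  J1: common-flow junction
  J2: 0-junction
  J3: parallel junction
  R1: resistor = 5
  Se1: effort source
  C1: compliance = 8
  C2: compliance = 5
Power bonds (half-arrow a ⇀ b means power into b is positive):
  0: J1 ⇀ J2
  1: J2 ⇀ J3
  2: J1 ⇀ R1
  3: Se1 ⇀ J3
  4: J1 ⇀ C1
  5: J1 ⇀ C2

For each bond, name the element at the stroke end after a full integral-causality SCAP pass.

b0 stroke at J1
b1 stroke at J2
b2 stroke at R1
b3 stroke at J3
b4 stroke at J1
b5 stroke at J1

β3 stroke→J3  (Se1 (Se) sets effort on bond)
β1 stroke→J2  (J3 effort already set via bond 3)
β0 stroke→J1  (J2 effort already set via bond 1)
β4 stroke→J1  (C1: C, integral causality)
β5 stroke→J1  (C2 outputs effort q/C2)
β2 stroke→R1  (J1: last free bond brings flow in)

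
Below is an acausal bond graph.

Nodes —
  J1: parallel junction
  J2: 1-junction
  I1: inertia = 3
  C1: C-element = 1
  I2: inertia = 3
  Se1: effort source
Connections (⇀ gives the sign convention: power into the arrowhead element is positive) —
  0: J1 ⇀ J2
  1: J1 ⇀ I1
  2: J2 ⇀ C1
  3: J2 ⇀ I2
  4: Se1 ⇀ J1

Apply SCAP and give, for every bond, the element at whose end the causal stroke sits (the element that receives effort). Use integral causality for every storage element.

b0 |J2
b1 |I1
b2 |J2
b3 |I2
b4 |J1

bond 4 |J1  (Se1 (Se) sets effort on bond)
bond 0 |J2  (J1: bond 4 brought effort, rest push out)
bond 1 |I1  (common-e at J1 fixed by 4)
bond 2 |J2  (prefer integral on C1)
bond 3 |I2  (only one flow-in slot at J2)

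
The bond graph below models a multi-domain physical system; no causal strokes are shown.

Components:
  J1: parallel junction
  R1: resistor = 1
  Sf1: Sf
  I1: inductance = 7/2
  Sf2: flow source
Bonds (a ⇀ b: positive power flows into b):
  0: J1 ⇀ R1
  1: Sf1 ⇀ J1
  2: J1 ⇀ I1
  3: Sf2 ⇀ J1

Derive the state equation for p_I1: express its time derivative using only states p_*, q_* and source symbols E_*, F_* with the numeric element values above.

dp_I1/dt = F_Sf1 + F_Sf2 - 2*p_I1/7

b1 stroke at Sf1  (Sf1 fixes flow; stroke at Sf1)
b3 stroke at Sf2  (source Sf2 imposes f)
b2 stroke at I1  (I1 outputs flow p/I1)
b0 stroke at J1  (only one effort-in slot at J1)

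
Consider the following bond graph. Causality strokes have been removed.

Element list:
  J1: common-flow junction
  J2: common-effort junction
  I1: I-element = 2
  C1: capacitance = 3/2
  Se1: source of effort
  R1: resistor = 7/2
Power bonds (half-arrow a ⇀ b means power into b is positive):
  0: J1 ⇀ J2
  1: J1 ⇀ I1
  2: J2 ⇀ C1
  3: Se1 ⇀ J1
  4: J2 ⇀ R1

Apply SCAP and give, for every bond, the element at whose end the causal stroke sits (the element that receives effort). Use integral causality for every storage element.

β3 stroke at J1  (source Se1 imposes e)
β1 stroke at I1  (I1 integral (f out))
β0 stroke at J1  (J1 flow already set via bond 1)
β2 stroke at J2  (C1 integral (e out))
β4 stroke at R1  (common-e at J2 fixed by 2)

#0 stroke→J1
#1 stroke→I1
#2 stroke→J2
#3 stroke→J1
#4 stroke→R1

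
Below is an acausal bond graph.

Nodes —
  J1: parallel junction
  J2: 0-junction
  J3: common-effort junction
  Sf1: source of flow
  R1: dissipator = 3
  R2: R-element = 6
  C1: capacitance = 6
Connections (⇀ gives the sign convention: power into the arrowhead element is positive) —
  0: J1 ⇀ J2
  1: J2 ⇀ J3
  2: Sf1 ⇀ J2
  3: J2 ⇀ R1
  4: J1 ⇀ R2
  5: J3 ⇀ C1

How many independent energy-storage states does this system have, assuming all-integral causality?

#2 stroke→Sf1  (Sf1 fixes flow; stroke at Sf1)
#5 stroke→J3  (C1: C, integral causality)
#1 stroke→J2  (J3: bond 5 brought effort, rest push out)
#0 stroke→J1  (J2: bond 1 brought effort, rest push out)
#3 stroke→R1  (J2: bond 1 brought effort, rest push out)
#4 stroke→R2  (common-e at J1 fixed by 0)

1  (C1 all integral)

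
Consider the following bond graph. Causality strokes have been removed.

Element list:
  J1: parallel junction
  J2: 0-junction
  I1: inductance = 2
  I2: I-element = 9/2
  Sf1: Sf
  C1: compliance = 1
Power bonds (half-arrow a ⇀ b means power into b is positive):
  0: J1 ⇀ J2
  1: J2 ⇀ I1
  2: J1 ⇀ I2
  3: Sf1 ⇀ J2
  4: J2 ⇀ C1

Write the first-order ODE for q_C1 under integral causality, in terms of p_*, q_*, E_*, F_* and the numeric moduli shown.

dq_C1/dt = F_Sf1 - p_I1/2 - 2*p_I2/9

#3 →Sf1  (source Sf1 imposes f)
#1 →I1  (I1: I, integral causality)
#2 →I2  (I2 integral (f out))
#0 →J1  (J1: last free bond brings effort in)
#4 →J2  (J2: last free bond brings effort in)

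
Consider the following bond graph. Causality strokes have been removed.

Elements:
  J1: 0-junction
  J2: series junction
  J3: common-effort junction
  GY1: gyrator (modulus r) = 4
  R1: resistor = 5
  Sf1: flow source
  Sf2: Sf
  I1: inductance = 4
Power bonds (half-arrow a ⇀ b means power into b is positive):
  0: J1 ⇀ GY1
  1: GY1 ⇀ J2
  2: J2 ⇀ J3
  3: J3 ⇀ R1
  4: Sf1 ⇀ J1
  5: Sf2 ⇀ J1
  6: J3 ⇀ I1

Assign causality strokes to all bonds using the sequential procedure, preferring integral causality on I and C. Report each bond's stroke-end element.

bond 0 stroke→J1
bond 1 stroke→J2
bond 2 stroke→J3
bond 3 stroke→R1
bond 4 stroke→Sf1
bond 5 stroke→Sf2
bond 6 stroke→I1

bond 4 stroke at Sf1  (Sf1: flow source, stroke at near end)
bond 5 stroke at Sf2  (Sf2: flow source, stroke at near end)
bond 0 stroke at J1  (J1 needs exactly one e-in)
bond 1 stroke at J2  (GY GY1: same side as bond 0)
bond 2 stroke at J3  (closing 1-jn rule on J2)
bond 3 stroke at R1  (J3 effort already set via bond 2)
bond 6 stroke at I1  (0-jn J3 has e-setter on 2)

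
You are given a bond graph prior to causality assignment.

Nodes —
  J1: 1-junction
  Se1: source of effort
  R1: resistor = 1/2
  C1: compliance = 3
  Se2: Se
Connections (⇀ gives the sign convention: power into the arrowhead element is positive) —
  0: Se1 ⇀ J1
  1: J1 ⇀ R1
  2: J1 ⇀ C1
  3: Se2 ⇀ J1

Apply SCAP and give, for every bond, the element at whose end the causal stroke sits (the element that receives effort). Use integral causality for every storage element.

#0 stroke at J1
#1 stroke at R1
#2 stroke at J1
#3 stroke at J1

β0 →J1  (Se1 fixes effort; stroke away)
β3 →J1  (Se2 (Se) sets effort on bond)
β2 →J1  (C1 outputs effort q/C1)
β1 →R1  (J1 needs exactly one f-in)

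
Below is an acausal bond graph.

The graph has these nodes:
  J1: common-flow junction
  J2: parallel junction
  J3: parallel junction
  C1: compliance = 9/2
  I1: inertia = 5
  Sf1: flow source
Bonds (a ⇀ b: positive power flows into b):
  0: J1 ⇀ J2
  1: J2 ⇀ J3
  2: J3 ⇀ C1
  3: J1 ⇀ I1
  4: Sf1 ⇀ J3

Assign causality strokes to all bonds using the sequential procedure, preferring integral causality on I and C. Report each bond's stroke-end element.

bond 0 →J1
bond 1 →J2
bond 2 →J3
bond 3 →I1
bond 4 →Sf1

#4 stroke at Sf1  (Sf1: flow source, stroke at near end)
#2 stroke at J3  (prefer integral on C1)
#1 stroke at J2  (0-jn J3 has e-setter on 2)
#0 stroke at J1  (common-e at J2 fixed by 1)
#3 stroke at I1  (J1: last free bond brings flow in)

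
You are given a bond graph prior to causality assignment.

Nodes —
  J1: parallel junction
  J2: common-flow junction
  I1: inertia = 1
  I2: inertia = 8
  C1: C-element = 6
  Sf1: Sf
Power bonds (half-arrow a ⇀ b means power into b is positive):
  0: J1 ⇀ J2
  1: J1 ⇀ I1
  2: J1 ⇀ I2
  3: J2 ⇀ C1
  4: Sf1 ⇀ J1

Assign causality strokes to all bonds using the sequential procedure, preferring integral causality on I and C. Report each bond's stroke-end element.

bond 4 |Sf1  (Sf1 fixes flow; stroke at Sf1)
bond 1 |I1  (I1: I, integral causality)
bond 2 |I2  (I2 outputs flow p/I2)
bond 0 |J1  (J1 needs exactly one e-in)
bond 3 |J2  (common-f at J2 fixed by 0)

bond 0 |J1
bond 1 |I1
bond 2 |I2
bond 3 |J2
bond 4 |Sf1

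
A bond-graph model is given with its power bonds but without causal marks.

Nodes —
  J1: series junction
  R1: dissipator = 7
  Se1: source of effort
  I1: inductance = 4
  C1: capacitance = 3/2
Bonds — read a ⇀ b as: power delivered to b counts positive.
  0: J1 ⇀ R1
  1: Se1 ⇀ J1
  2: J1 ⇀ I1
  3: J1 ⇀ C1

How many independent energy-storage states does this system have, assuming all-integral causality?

#1 stroke at J1  (source Se1 imposes e)
#2 stroke at I1  (I1 outputs flow p/I1)
#0 stroke at J1  (J1 flow already set via bond 2)
#3 stroke at J1  (common-f at J1 fixed by 2)

2  (C1, I1 all integral)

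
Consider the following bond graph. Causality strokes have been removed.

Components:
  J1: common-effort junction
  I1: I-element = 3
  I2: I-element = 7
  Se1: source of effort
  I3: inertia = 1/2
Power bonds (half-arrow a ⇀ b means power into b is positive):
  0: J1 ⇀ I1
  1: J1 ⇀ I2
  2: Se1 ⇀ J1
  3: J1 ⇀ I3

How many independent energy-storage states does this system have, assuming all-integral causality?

b2 stroke at J1  (Se1: effort source, stroke at far end)
b0 stroke at I1  (common-e at J1 fixed by 2)
b1 stroke at I2  (common-e at J1 fixed by 2)
b3 stroke at I3  (J1: bond 2 brought effort, rest push out)

3  (I1, I2, I3 all integral)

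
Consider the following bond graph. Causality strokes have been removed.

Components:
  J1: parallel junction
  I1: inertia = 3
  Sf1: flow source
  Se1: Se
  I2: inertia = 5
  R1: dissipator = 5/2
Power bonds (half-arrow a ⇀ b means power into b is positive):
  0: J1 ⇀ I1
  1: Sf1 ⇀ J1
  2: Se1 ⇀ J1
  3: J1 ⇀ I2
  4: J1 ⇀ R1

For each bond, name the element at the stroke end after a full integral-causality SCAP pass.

β0 stroke→I1
β1 stroke→Sf1
β2 stroke→J1
β3 stroke→I2
β4 stroke→R1

b1 stroke at Sf1  (Sf1 (Sf) sets flow on bond)
b2 stroke at J1  (source Se1 imposes e)
b0 stroke at I1  (J1: bond 2 brought effort, rest push out)
b3 stroke at I2  (J1 effort already set via bond 2)
b4 stroke at R1  (J1 effort already set via bond 2)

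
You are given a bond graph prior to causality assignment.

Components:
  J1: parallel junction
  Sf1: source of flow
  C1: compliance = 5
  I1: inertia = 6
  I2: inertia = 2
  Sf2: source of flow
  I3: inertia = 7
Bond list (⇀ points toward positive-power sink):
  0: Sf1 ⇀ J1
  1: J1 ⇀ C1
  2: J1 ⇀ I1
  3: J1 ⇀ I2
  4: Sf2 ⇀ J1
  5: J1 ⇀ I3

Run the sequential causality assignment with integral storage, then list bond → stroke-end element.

#0 stroke at Sf1
#1 stroke at J1
#2 stroke at I1
#3 stroke at I2
#4 stroke at Sf2
#5 stroke at I3

b0 →Sf1  (source Sf1 imposes f)
b4 →Sf2  (Sf2: flow source, stroke at near end)
b1 →J1  (C1 integral (e out))
b2 →I1  (J1: bond 1 brought effort, rest push out)
b3 →I2  (common-e at J1 fixed by 1)
b5 →I3  (J1 effort already set via bond 1)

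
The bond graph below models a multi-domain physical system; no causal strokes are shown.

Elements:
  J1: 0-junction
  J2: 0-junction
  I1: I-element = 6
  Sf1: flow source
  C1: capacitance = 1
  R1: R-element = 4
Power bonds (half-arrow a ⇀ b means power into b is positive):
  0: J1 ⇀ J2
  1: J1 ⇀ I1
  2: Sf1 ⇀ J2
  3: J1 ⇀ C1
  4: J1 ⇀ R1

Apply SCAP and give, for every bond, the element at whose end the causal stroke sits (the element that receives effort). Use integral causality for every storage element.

b2 |Sf1  (Sf1 fixes flow; stroke at Sf1)
b0 |J2  (closing 0-jn rule on J2)
b1 |I1  (prefer integral on I1)
b3 |J1  (C1: C, integral causality)
b4 |R1  (common-e at J1 fixed by 3)

#0 stroke at J2
#1 stroke at I1
#2 stroke at Sf1
#3 stroke at J1
#4 stroke at R1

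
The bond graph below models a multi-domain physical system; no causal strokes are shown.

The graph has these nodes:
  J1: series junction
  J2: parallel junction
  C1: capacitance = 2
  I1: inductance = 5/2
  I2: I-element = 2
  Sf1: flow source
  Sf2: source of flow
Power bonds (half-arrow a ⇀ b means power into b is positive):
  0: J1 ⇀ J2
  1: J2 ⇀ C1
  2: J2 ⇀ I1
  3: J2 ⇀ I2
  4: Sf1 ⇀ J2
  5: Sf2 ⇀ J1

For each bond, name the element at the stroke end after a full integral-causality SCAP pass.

β4 |Sf1  (Sf1 (Sf) sets flow on bond)
β5 |Sf2  (source Sf2 imposes f)
β0 |J1  (J1: bond 5 brought flow, rest push out)
β1 |J2  (C1: C, integral causality)
β2 |I1  (J2 effort already set via bond 1)
β3 |I2  (J2 effort already set via bond 1)

bond 0 stroke at J1
bond 1 stroke at J2
bond 2 stroke at I1
bond 3 stroke at I2
bond 4 stroke at Sf1
bond 5 stroke at Sf2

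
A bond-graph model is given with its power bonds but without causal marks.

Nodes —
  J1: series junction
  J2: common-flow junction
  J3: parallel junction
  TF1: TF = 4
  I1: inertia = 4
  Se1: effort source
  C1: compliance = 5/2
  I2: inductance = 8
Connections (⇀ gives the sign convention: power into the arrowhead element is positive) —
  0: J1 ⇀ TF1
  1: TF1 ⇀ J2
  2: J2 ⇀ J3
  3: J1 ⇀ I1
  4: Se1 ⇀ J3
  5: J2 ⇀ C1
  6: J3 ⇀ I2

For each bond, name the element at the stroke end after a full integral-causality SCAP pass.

#0 →J1
#1 →TF1
#2 →J2
#3 →I1
#4 →J3
#5 →J2
#6 →I2

β4 stroke at J3  (Se1 fixes effort; stroke away)
β2 stroke at J2  (J3 effort already set via bond 4)
β6 stroke at I2  (J3: bond 4 brought effort, rest push out)
β3 stroke at I1  (I1 outputs flow p/I1)
β0 stroke at J1  (common-f at J1 fixed by 3)
β1 stroke at TF1  (TF1: transformer flips bond 0)
β5 stroke at J2  (1-jn J2 has f-setter on 1)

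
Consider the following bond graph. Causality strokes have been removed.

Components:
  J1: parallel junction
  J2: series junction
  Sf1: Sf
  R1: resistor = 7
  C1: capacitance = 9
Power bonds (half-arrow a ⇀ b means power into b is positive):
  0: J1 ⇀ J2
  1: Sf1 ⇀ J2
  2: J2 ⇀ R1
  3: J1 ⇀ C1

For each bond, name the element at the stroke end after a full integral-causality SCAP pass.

#0 stroke→J2
#1 stroke→Sf1
#2 stroke→J2
#3 stroke→J1

b1 |Sf1  (Sf1: flow source, stroke at near end)
b0 |J2  (J2 flow already set via bond 1)
b2 |J2  (J2: bond 1 brought flow, rest push out)
b3 |J1  (closing 0-jn rule on J1)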